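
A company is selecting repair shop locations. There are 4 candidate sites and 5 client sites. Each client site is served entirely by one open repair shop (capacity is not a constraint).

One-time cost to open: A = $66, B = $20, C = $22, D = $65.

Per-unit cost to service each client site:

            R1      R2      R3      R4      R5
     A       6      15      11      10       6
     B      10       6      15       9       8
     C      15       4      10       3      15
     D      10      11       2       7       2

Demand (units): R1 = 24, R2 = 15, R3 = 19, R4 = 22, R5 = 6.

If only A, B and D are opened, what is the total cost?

Total cost: 589

Each client site is assigned to its cheapest site among the open ones.
{A, B, D}: R1→A 6·24=144, R2→B 6·15=90, R3→D 2·19=38, R4→D 7·22=154, R5→D 2·6=12. Service 438; fixed 151; total 589.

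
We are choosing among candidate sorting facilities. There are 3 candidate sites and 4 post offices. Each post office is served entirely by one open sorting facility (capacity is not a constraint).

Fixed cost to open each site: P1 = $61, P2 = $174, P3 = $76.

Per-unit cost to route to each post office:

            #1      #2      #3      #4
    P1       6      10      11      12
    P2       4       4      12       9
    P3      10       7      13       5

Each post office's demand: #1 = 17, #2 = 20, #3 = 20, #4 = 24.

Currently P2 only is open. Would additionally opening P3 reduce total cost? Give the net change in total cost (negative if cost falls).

Current service cost with {P2}: 604.
Adding P3: each post office re-picks its cheapest; new service cost 508, saving 96.
Extra fixed cost: 76. Net change = 76 − 96 = -20.
(Totals: 778 → 758.)

Yes — net change −20 (cost falls by 20).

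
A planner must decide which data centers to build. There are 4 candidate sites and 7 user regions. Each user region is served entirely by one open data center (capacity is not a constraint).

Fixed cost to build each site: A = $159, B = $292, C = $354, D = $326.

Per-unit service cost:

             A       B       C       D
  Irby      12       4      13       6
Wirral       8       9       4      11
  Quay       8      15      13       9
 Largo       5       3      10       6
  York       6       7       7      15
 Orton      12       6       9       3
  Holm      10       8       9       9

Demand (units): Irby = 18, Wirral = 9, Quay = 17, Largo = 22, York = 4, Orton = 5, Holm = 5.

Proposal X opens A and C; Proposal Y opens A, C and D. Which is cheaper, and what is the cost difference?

Proposal X: {A, C}: Irby→A 12·18=216, Wirral→C 4·9=36, Quay→A 8·17=136, Largo→A 5·22=110, York→A 6·4=24, Orton→C 9·5=45, Holm→C 9·5=45. Service 612; fixed 513; total 1125.
Proposal Y: {A, C, D}: Irby→D 6·18=108, Wirral→C 4·9=36, Quay→A 8·17=136, Largo→A 5·22=110, York→A 6·4=24, Orton→D 3·5=15, Holm→C 9·5=45. Service 474; fixed 839; total 1313.
Difference: |1125 − 1313| = 188.

Proposal X is cheaper by 188.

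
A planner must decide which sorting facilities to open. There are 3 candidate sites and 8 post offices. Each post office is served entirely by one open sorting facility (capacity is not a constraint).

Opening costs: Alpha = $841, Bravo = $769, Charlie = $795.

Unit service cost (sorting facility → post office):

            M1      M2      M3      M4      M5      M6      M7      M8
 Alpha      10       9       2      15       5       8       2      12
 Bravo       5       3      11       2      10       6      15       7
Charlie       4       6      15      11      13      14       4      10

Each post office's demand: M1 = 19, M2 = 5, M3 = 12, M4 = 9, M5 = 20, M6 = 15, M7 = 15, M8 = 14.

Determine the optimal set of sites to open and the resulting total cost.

Open Bravo only; minimum total cost 1642.

For any fixed open set, each post office goes to its cheapest open site; total = fixed + service.
{Bravo}: M1→Bravo 5·19=95, M2→Bravo 3·5=15, M3→Bravo 11·12=132, M4→Bravo 2·9=18, M5→Bravo 10·20=200, M6→Bravo 6·15=90, M7→Bravo 15·15=225, M8→Bravo 7·14=98. Service 873; fixed 769; total 1642.
{Alpha}: M1→Alpha 10·19=190, M2→Alpha 9·5=45, M3→Alpha 2·12=24, M4→Alpha 15·9=135, M5→Alpha 5·20=100, M6→Alpha 8·15=120, M7→Alpha 2·15=30, M8→Alpha 12·14=168. Service 812; fixed 841; total 1653.
{Charlie}: service 1055 + fixed 795 = 1850
{Alpha, Bravo, Charlie}: service 451 + fixed 2405 = 2856
No other subset beats 1642.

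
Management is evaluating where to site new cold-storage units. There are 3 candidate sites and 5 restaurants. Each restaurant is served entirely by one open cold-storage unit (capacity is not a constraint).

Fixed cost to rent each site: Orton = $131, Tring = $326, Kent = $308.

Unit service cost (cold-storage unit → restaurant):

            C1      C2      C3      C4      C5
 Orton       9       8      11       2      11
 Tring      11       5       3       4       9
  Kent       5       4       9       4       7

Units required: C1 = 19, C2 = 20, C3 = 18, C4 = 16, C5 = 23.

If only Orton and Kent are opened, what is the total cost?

Each restaurant is assigned to its cheapest site among the open ones.
{Orton, Kent}: C1→Kent 5·19=95, C2→Kent 4·20=80, C3→Kent 9·18=162, C4→Orton 2·16=32, C5→Kent 7·23=161. Service 530; fixed 439; total 969.

Total cost: 969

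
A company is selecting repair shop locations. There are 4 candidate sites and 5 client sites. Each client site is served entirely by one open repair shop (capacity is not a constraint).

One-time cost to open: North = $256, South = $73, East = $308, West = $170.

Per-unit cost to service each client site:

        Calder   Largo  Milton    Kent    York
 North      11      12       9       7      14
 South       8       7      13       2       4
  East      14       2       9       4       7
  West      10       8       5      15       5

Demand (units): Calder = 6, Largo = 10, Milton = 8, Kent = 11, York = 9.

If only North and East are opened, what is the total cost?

Each client site is assigned to its cheapest site among the open ones.
{North, East}: Calder→North 11·6=66, Largo→East 2·10=20, Milton→North 9·8=72, Kent→East 4·11=44, York→East 7·9=63. Service 265; fixed 564; total 829.

Total cost: 829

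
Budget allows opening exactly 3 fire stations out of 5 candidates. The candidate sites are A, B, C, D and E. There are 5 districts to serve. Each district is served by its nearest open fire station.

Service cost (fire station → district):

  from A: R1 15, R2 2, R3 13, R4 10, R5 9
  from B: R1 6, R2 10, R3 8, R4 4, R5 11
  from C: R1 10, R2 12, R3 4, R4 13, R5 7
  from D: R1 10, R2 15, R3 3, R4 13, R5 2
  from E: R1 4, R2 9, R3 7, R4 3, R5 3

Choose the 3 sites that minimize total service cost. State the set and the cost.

Choose A, D and E; total service cost 14.

With exactly 3 open, each district uses its cheapest among the chosen.
{A, D, E}: R1→E 4, R2→A 2, R3→D 3, R4→E 3, R5→D 2. Service cost 14.
{A, C, E}: service cost 16
{A, B, D}: service cost 17
Among all 10 size-3 choices, {A, D, E} is lowest.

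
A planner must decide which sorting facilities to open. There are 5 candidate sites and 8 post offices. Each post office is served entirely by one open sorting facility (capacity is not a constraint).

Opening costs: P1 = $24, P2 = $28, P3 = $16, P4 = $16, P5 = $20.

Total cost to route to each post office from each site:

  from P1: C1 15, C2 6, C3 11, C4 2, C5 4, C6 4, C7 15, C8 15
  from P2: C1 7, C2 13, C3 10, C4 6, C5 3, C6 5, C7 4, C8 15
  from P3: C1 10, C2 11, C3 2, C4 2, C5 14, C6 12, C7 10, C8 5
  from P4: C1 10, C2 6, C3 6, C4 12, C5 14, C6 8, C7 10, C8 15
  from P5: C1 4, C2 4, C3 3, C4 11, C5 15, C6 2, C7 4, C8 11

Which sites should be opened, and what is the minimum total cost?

For any fixed open set, each post office goes to its cheapest open site; total = fixed + service.
{P3, P5}: C1→P5 4, C2→P5 4, C3→P3 2, C4→P3 2, C5→P3 14, C6→P5 2, C7→P5 4, C8→P3 5. Service 37; fixed 36; total 73.
{P5}: service 54 + fixed 20 = 74
{P1, P5}: C1→P5 4, C2→P5 4, C3→P5 3, C4→P1 2, C5→P1 4, C6→P5 2, C7→P5 4, C8→P5 11. Service 34; fixed 44; total 78.
{P1, P2, P3, P4, P5}: service 26 + fixed 104 = 130
No other subset beats 73.

Open P3 and P5; minimum total cost 73.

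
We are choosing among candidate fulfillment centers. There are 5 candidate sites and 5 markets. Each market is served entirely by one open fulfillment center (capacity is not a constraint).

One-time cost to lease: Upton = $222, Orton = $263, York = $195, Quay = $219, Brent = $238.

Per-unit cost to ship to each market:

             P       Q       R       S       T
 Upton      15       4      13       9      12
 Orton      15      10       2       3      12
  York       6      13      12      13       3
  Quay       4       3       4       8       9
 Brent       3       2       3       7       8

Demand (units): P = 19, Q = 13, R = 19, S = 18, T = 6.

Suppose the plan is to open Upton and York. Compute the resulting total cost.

Total cost: 991

Each market is assigned to its cheapest site among the open ones.
{Upton, York}: P→York 6·19=114, Q→Upton 4·13=52, R→York 12·19=228, S→Upton 9·18=162, T→York 3·6=18. Service 574; fixed 417; total 991.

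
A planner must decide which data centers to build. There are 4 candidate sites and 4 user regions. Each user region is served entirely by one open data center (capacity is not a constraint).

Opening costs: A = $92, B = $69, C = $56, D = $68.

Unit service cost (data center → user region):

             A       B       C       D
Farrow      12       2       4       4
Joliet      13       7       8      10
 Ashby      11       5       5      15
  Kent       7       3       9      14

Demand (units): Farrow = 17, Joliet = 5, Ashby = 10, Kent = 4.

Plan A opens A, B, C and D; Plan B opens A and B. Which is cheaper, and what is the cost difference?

Plan B is cheaper by 124.

Plan A: {A, B, C, D}: Farrow→B 2·17=34, Joliet→B 7·5=35, Ashby→B 5·10=50, Kent→B 3·4=12. Service 131; fixed 285; total 416.
Plan B: {A, B}: Farrow→B 2·17=34, Joliet→B 7·5=35, Ashby→B 5·10=50, Kent→B 3·4=12. Service 131; fixed 161; total 292.
Difference: |416 − 292| = 124.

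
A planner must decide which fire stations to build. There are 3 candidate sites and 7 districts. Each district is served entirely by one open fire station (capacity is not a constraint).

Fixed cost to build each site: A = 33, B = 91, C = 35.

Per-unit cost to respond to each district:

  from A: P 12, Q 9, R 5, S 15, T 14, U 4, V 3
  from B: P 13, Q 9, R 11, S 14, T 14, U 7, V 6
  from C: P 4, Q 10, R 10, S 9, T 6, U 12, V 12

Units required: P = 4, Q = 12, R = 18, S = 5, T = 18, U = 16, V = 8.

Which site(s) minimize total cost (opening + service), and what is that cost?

Open A and C; minimum total cost 523.

For any fixed open set, each district goes to its cheapest open site; total = fixed + service.
{A, C}: P→C 4·4=16, Q→A 9·12=108, R→A 5·18=90, S→C 9·5=45, T→C 6·18=108, U→A 4·16=64, V→A 3·8=24. Service 455; fixed 68; total 523.
{A, B, C}: service 455 + fixed 159 = 614
{A}: P→A 12·4=48, Q→A 9·12=108, R→A 5·18=90, S→A 15·5=75, T→A 14·18=252, U→A 4·16=64, V→A 3·8=24. Service 661; fixed 33; total 694.
No other subset beats 523.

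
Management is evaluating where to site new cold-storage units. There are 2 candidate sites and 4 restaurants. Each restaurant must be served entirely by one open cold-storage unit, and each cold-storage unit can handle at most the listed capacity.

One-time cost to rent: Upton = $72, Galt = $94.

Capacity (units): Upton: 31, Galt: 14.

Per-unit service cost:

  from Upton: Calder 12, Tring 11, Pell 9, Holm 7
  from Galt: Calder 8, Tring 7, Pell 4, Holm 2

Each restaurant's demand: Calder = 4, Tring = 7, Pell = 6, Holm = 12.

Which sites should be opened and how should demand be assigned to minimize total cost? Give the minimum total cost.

Open {Upton}: Calder→Upton 12·4=48, Tring→Upton 11·7=77, Pell→Upton 9·6=54, Holm→Upton 7·12=84.
Loads: Upton carries 29/31. Service 263; fixed 72; total 335.
Next best feasible plan costs 369.

Minimum total cost: 335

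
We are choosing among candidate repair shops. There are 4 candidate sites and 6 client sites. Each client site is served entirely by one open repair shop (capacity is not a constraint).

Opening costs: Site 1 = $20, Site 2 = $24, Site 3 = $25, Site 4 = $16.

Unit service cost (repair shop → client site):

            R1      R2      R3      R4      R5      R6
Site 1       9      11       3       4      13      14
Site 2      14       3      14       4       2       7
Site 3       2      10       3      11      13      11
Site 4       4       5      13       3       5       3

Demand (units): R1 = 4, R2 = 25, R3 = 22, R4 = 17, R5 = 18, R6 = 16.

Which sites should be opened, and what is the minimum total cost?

Open Site 2, Site 3 and Site 4; minimum total cost 349.

For any fixed open set, each client site goes to its cheapest open site; total = fixed + service.
{Site 2, Site 3, Site 4}: R1→Site 3 2·4=8, R2→Site 2 3·25=75, R3→Site 3 3·22=66, R4→Site 4 3·17=51, R5→Site 2 2·18=36, R6→Site 4 3·16=48. Service 284; fixed 65; total 349.
{Site 1, Site 2, Site 4}: R1→Site 4 4·4=16, R2→Site 2 3·25=75, R3→Site 1 3·22=66, R4→Site 4 3·17=51, R5→Site 2 2·18=36, R6→Site 4 3·16=48. Service 292; fixed 60; total 352.
{Site 1, Site 2, Site 3, Site 4}: service 284 + fixed 85 = 369
{Site 4}: R1→Site 4 4·4=16, R2→Site 4 5·25=125, R3→Site 4 13·22=286, R4→Site 4 3·17=51, R5→Site 4 5·18=90, R6→Site 4 3·16=48. Service 616; fixed 16; total 632.
No other subset beats 349.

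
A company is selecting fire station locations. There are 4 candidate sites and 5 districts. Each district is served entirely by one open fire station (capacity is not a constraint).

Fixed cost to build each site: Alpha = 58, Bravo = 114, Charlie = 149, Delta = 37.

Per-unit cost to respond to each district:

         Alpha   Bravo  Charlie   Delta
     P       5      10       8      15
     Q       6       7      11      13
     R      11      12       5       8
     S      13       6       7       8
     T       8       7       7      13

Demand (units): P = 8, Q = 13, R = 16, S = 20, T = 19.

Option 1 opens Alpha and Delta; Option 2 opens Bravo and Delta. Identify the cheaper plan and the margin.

Option 1 is cheaper by 50.

Option 1: {Alpha, Delta}: P→Alpha 5·8=40, Q→Alpha 6·13=78, R→Delta 8·16=128, S→Delta 8·20=160, T→Alpha 8·19=152. Service 558; fixed 95; total 653.
Option 2: {Bravo, Delta}: P→Bravo 10·8=80, Q→Bravo 7·13=91, R→Delta 8·16=128, S→Bravo 6·20=120, T→Bravo 7·19=133. Service 552; fixed 151; total 703.
Difference: |653 − 703| = 50.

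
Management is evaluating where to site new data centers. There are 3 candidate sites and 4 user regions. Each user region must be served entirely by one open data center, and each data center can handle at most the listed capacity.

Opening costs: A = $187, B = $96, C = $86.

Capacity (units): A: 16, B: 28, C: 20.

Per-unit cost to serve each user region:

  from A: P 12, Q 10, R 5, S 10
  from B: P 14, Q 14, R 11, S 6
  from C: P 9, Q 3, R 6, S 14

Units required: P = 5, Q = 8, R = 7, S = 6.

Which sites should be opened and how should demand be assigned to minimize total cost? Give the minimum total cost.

Minimum total cost: 329

Open {B, C}: P→C 9·5=45, Q→C 3·8=24, R→C 6·7=42, S→B 6·6=36.
Loads: B carries 6/28, C carries 20/20. Service 147; fixed 182; total 329.
Next best feasible plan costs 354.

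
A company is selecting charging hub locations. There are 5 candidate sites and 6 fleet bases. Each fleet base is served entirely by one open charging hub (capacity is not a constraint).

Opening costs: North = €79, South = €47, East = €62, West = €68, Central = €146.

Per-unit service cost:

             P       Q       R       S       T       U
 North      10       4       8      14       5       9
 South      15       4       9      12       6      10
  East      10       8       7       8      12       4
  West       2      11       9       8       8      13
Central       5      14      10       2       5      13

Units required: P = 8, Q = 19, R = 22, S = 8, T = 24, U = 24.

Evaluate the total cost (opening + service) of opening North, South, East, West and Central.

Total cost: 880

Each fleet base is assigned to its cheapest site among the open ones.
{North, South, East, West, Central}: P→West 2·8=16, Q→North 4·19=76, R→East 7·22=154, S→Central 2·8=16, T→North 5·24=120, U→East 4·24=96. Service 478; fixed 402; total 880.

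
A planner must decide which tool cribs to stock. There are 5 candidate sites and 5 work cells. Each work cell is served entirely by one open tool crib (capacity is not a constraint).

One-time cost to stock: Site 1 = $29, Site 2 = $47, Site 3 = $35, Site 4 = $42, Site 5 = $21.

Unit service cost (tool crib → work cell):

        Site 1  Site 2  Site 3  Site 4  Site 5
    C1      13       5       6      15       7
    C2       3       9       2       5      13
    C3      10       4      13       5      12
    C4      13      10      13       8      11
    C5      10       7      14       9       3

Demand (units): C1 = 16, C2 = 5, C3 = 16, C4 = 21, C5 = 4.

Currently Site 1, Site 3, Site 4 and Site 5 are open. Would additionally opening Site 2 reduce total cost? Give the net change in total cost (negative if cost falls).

Current service cost with {Site 1, Site 3, Site 4, Site 5}: 366.
Adding Site 2: each work cell re-picks its cheapest; new service cost 334, saving 32.
Extra fixed cost: 47. Net change = 47 − 32 = 15.
(Totals: 493 → 508.)

No — net change +15 (cost rises by 15).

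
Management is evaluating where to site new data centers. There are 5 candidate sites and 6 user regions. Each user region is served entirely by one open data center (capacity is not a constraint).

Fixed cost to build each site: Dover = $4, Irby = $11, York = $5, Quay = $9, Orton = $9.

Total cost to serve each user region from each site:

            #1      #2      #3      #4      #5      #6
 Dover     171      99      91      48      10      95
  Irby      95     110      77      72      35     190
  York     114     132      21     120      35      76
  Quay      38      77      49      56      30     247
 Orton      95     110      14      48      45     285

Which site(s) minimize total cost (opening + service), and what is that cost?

For any fixed open set, each user region goes to its cheapest open site; total = fixed + service.
{Dover, York, Quay}: #1→Quay 38, #2→Quay 77, #3→York 21, #4→Dover 48, #5→Dover 10, #6→York 76. Service 270; fixed 18; total 288.
{Dover, York, Quay, Orton}: service 263 + fixed 27 = 290
{Dover, Irby, York, Quay}: service 270 + fixed 29 = 299
{Dover, Irby, York, Quay, Orton}: service 263 + fixed 38 = 301
No other subset beats 288.

Open Dover, York and Quay; minimum total cost 288.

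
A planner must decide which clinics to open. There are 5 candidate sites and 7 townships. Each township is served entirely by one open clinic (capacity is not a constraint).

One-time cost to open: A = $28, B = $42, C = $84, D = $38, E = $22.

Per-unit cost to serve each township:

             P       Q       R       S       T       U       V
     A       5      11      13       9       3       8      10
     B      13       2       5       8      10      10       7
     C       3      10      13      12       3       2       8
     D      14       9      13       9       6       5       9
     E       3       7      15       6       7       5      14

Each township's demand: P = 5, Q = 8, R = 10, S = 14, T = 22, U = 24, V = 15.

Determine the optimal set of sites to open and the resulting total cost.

For any fixed open set, each township goes to its cheapest open site; total = fixed + service.
{B, C, E}: P→C 3·5=15, Q→B 2·8=16, R→B 5·10=50, S→E 6·14=84, T→C 3·22=66, U→C 2·24=48, V→B 7·15=105. Service 384; fixed 148; total 532.
{B, C}: service 412 + fixed 126 = 538
{A, B, E}: P→E 3·5=15, Q→B 2·8=16, R→B 5·10=50, S→E 6·14=84, T→A 3·22=66, U→E 5·24=120, V→B 7·15=105. Service 456; fixed 92; total 548.
{A, B, C, D, E}: P→C 3·5=15, Q→B 2·8=16, R→B 5·10=50, S→E 6·14=84, T→A 3·22=66, U→C 2·24=48, V→B 7·15=105. Service 384; fixed 214; total 598.
No other subset beats 532.

Open B, C and E; minimum total cost 532.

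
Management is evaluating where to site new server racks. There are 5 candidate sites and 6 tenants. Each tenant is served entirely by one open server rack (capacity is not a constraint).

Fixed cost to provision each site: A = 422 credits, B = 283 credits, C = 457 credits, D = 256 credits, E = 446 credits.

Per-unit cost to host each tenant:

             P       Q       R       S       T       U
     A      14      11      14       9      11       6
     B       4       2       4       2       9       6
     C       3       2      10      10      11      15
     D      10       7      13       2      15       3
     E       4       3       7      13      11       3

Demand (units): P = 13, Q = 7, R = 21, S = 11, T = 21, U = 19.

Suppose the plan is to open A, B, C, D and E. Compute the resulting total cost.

Total cost: 2269

Each tenant is assigned to its cheapest site among the open ones.
{A, B, C, D, E}: P→C 3·13=39, Q→B 2·7=14, R→B 4·21=84, S→B 2·11=22, T→B 9·21=189, U→D 3·19=57. Service 405; fixed 1864; total 2269.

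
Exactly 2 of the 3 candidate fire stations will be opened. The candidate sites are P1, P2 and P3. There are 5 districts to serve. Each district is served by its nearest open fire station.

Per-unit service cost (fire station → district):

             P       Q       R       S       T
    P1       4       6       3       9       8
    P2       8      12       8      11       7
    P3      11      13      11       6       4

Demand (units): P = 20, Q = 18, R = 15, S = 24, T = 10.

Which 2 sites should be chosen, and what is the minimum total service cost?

Choose P1 and P3; total service cost 417.

With exactly 2 open, each district uses its cheapest among the chosen.
{P1, P3}: P→P1 4·20=80, Q→P1 6·18=108, R→P1 3·15=45, S→P3 6·24=144, T→P3 4·10=40. Service cost 417.
{P1, P2}: service cost 519
{P2, P3}: service cost 680
Among all 3 size-2 choices, {P1, P3} is lowest.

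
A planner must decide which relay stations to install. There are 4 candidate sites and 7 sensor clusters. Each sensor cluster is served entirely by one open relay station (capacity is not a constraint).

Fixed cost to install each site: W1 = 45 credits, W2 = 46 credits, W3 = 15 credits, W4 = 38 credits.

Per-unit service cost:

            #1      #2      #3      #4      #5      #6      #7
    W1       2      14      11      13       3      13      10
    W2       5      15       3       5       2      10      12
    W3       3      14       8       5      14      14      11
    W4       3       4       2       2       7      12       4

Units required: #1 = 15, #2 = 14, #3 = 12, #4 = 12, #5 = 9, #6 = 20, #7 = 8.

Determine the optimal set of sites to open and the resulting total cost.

Open W2 and W4; minimum total cost 483.

For any fixed open set, each sensor cluster goes to its cheapest open site; total = fixed + service.
{W2, W4}: #1→W4 3·15=45, #2→W4 4·14=56, #3→W4 2·12=24, #4→W4 2·12=24, #5→W2 2·9=18, #6→W2 10·20=200, #7→W4 4·8=32. Service 399; fixed 84; total 483.
{W2, W3, W4}: #1→W3 3·15=45, #2→W4 4·14=56, #3→W4 2·12=24, #4→W4 2·12=24, #5→W2 2·9=18, #6→W2 10·20=200, #7→W4 4·8=32. Service 399; fixed 99; total 498.
{W1, W2, W4}: #1→W1 2·15=30, #2→W4 4·14=56, #3→W4 2·12=24, #4→W4 2·12=24, #5→W2 2·9=18, #6→W2 10·20=200, #7→W4 4·8=32. Service 384; fixed 129; total 513.
{W1, W2, W3, W4}: service 384 + fixed 144 = 528
No other subset beats 483.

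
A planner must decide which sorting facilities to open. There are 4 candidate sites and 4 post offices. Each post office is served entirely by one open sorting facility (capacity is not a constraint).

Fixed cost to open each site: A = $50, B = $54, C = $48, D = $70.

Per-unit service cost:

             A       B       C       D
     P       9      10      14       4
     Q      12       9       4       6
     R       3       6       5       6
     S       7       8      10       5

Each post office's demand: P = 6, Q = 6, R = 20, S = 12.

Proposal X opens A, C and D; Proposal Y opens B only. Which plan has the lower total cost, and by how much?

Proposal X: {A, C, D}: P→D 4·6=24, Q→C 4·6=24, R→A 3·20=60, S→D 5·12=60. Service 168; fixed 168; total 336.
Proposal Y: {B}: P→B 10·6=60, Q→B 9·6=54, R→B 6·20=120, S→B 8·12=96. Service 330; fixed 54; total 384.
Difference: |336 − 384| = 48.

Proposal X is cheaper by 48.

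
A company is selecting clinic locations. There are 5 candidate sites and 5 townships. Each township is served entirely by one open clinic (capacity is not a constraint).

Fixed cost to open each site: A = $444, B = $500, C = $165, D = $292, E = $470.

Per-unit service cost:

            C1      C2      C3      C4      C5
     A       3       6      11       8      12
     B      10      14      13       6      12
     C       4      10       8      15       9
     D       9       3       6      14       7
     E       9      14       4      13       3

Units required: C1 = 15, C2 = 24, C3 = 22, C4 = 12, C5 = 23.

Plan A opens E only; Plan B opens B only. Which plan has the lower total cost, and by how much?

Plan A is cheaper by 366.

Plan A: {E}: C1→E 9·15=135, C2→E 14·24=336, C3→E 4·22=88, C4→E 13·12=156, C5→E 3·23=69. Service 784; fixed 470; total 1254.
Plan B: {B}: C1→B 10·15=150, C2→B 14·24=336, C3→B 13·22=286, C4→B 6·12=72, C5→B 12·23=276. Service 1120; fixed 500; total 1620.
Difference: |1254 − 1620| = 366.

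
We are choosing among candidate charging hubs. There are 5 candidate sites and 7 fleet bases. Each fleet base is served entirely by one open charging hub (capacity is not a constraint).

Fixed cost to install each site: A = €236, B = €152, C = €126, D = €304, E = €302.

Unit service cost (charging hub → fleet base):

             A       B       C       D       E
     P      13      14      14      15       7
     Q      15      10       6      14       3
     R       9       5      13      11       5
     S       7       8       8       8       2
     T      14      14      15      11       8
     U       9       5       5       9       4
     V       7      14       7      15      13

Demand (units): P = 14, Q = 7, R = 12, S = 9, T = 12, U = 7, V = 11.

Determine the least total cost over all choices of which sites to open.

For any fixed open set, each fleet base goes to its cheapest open site; total = fixed + service.
{E}: P→E 7·14=98, Q→E 3·7=21, R→E 5·12=60, S→E 2·9=18, T→E 8·12=96, U→E 4·7=28, V→E 13·11=143. Service 464; fixed 302; total 766.
{C, E}: P→E 7·14=98, Q→E 3·7=21, R→E 5·12=60, S→E 2·9=18, T→E 8·12=96, U→E 4·7=28, V→C 7·11=77. Service 398; fixed 428; total 826.
{C}: P→C 14·14=196, Q→C 6·7=42, R→C 13·12=156, S→C 8·9=72, T→C 15·12=180, U→C 5·7=35, V→C 7·11=77. Service 758; fixed 126; total 884.
{A, B, C, D, E}: service 398 + fixed 1120 = 1518
No other subset beats 766.

Minimum total cost: 766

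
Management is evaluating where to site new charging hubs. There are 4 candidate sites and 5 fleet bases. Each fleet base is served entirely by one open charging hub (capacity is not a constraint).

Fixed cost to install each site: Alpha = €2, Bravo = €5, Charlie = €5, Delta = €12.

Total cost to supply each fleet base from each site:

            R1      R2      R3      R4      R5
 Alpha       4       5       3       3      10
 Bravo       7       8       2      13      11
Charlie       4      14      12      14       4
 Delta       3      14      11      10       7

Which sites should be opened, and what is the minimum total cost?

Open Alpha and Charlie; minimum total cost 26.

For any fixed open set, each fleet base goes to its cheapest open site; total = fixed + service.
{Alpha, Charlie}: R1→Alpha 4, R2→Alpha 5, R3→Alpha 3, R4→Alpha 3, R5→Charlie 4. Service 19; fixed 7; total 26.
{Alpha}: service 25 + fixed 2 = 27
{Alpha, Bravo, Charlie}: service 18 + fixed 12 = 30
{Alpha, Bravo, Charlie, Delta}: R1→Delta 3, R2→Alpha 5, R3→Bravo 2, R4→Alpha 3, R5→Charlie 4. Service 17; fixed 24; total 41.
(All 15 nonempty subsets were checked; Alpha and Charlie is lowest.)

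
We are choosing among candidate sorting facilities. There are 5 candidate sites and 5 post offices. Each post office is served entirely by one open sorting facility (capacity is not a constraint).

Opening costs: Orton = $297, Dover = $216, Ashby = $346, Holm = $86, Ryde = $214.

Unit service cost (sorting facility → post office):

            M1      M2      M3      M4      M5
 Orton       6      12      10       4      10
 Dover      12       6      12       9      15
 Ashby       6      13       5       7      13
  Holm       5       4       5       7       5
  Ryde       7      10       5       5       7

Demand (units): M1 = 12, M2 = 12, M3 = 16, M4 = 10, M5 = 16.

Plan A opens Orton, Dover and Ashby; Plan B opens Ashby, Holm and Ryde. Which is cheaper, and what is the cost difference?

Plan A: {Orton, Dover, Ashby}: M1→Orton 6·12=72, M2→Dover 6·12=72, M3→Ashby 5·16=80, M4→Orton 4·10=40, M5→Orton 10·16=160. Service 424; fixed 859; total 1283.
Plan B: {Ashby, Holm, Ryde}: M1→Holm 5·12=60, M2→Holm 4·12=48, M3→Ashby 5·16=80, M4→Ryde 5·10=50, M5→Holm 5·16=80. Service 318; fixed 646; total 964.
Difference: |1283 − 964| = 319.

Plan B is cheaper by 319.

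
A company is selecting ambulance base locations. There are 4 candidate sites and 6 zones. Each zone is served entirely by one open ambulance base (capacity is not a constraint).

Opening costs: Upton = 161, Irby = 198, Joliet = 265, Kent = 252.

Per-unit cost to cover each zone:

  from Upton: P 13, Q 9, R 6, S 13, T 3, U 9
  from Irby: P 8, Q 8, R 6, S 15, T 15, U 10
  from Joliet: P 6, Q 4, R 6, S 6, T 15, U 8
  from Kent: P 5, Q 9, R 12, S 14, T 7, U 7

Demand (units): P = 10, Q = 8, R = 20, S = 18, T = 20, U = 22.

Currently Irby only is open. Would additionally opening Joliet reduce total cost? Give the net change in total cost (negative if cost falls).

No — net change +7 (cost rises by 7).

Current service cost with {Irby}: 1054.
Adding Joliet: each zone re-picks its cheapest; new service cost 796, saving 258.
Extra fixed cost: 265. Net change = 265 − 258 = 7.
(Totals: 1252 → 1259.)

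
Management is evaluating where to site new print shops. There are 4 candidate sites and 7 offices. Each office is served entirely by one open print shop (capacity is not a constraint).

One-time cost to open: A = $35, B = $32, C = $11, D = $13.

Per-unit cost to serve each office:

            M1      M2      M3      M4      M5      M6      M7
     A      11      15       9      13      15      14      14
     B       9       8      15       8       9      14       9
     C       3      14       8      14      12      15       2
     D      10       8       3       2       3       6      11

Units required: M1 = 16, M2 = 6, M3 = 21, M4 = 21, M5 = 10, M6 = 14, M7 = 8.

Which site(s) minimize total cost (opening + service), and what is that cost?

Open C and D; minimum total cost 355.

For any fixed open set, each office goes to its cheapest open site; total = fixed + service.
{C, D}: M1→C 3·16=48, M2→D 8·6=48, M3→D 3·21=63, M4→D 2·21=42, M5→D 3·10=30, M6→D 6·14=84, M7→C 2·8=16. Service 331; fixed 24; total 355.
{B, C, D}: M1→C 3·16=48, M2→B 8·6=48, M3→D 3·21=63, M4→D 2·21=42, M5→D 3·10=30, M6→D 6·14=84, M7→C 2·8=16. Service 331; fixed 56; total 387.
{A, C, D}: M1→C 3·16=48, M2→D 8·6=48, M3→D 3·21=63, M4→D 2·21=42, M5→D 3·10=30, M6→D 6·14=84, M7→C 2·8=16. Service 331; fixed 59; total 390.
{A, B, C, D}: service 331 + fixed 91 = 422
(All 15 nonempty subsets were checked; C and D is lowest.)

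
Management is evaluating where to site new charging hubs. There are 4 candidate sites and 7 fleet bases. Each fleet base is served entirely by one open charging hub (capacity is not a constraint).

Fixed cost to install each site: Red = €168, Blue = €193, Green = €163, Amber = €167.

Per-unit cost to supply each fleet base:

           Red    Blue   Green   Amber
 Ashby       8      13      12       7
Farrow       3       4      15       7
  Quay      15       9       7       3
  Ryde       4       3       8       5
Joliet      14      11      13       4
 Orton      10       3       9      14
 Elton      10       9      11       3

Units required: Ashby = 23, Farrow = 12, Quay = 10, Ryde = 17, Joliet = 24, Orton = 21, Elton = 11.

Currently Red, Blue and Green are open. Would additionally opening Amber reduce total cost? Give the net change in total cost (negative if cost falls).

Yes — net change −130 (cost falls by 130).

Current service cost with {Red, Blue, Green}: 767.
Adding Amber: each fleet base re-picks its cheapest; new service cost 470, saving 297.
Extra fixed cost: 167. Net change = 167 − 297 = -130.
(Totals: 1291 → 1161.)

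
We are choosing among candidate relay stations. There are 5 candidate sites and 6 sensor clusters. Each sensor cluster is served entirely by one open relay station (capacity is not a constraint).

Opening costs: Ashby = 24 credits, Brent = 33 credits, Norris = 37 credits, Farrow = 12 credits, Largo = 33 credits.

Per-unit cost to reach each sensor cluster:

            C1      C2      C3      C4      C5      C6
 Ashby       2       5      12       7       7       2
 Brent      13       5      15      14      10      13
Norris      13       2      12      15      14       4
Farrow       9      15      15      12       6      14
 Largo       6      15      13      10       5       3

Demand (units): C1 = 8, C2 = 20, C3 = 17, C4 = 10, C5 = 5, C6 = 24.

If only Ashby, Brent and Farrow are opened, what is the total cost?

Each sensor cluster is assigned to its cheapest site among the open ones.
{Ashby, Brent, Farrow}: C1→Ashby 2·8=16, C2→Ashby 5·20=100, C3→Ashby 12·17=204, C4→Ashby 7·10=70, C5→Farrow 6·5=30, C6→Ashby 2·24=48. Service 468; fixed 69; total 537.

Total cost: 537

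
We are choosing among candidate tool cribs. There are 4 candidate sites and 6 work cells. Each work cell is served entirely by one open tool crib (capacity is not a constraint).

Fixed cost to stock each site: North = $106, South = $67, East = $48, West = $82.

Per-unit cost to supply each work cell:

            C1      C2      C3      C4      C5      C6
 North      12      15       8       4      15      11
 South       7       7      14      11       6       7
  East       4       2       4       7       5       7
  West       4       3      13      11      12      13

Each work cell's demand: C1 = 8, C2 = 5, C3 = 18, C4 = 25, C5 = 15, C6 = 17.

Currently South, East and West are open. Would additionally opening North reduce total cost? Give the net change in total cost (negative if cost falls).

No — net change +31 (cost rises by 31).

Current service cost with {South, East, West}: 483.
Adding North: each work cell re-picks its cheapest; new service cost 408, saving 75.
Extra fixed cost: 106. Net change = 106 − 75 = 31.
(Totals: 680 → 711.)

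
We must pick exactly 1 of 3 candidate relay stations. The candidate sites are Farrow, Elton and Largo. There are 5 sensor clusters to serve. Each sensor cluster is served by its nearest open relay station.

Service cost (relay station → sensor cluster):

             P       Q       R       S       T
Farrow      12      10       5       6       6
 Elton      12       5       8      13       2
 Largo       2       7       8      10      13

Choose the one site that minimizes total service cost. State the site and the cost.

Choose Farrow only; total service cost 39.

With exactly 1 open, each sensor cluster uses its cheapest among the chosen.
{Farrow}: P→Farrow 12, Q→Farrow 10, R→Farrow 5, S→Farrow 6, T→Farrow 6. Service cost 39.
{Elton}: service cost 40
{Largo}: service cost 40
Among all 3 size-1 choices, {Farrow} is lowest.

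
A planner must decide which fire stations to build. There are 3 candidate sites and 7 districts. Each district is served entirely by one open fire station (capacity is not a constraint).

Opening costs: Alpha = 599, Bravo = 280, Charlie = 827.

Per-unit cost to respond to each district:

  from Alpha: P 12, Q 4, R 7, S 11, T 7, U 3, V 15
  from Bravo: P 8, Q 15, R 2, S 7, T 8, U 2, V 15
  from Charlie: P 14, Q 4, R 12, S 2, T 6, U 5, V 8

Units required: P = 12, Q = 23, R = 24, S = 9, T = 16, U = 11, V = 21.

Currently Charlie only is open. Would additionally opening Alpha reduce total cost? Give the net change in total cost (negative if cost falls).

Current service cost with {Charlie}: 885.
Adding Alpha: each district re-picks its cheapest; new service cost 719, saving 166.
Extra fixed cost: 599. Net change = 599 − 166 = 433.
(Totals: 1712 → 2145.)

No — net change +433 (cost rises by 433).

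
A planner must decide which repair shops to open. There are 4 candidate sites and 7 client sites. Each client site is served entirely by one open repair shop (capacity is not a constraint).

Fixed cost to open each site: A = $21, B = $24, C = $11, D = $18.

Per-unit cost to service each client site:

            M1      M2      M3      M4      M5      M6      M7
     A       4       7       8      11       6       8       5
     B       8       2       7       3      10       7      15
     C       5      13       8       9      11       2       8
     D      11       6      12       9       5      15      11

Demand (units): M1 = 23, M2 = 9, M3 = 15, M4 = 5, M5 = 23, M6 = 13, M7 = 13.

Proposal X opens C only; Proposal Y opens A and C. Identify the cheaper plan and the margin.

Proposal Y is cheaper by 210.

Proposal X: {C}: M1→C 5·23=115, M2→C 13·9=117, M3→C 8·15=120, M4→C 9·5=45, M5→C 11·23=253, M6→C 2·13=26, M7→C 8·13=104. Service 780; fixed 11; total 791.
Proposal Y: {A, C}: M1→A 4·23=92, M2→A 7·9=63, M3→A 8·15=120, M4→C 9·5=45, M5→A 6·23=138, M6→C 2·13=26, M7→A 5·13=65. Service 549; fixed 32; total 581.
Difference: |791 − 581| = 210.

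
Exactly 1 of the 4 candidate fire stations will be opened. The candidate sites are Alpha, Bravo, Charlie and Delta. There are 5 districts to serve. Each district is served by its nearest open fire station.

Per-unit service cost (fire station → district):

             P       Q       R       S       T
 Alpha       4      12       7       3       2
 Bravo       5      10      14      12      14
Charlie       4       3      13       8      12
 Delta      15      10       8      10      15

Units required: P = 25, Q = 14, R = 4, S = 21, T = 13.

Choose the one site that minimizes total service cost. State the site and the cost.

With exactly 1 open, each district uses its cheapest among the chosen.
{Alpha}: P→Alpha 4·25=100, Q→Alpha 12·14=168, R→Alpha 7·4=28, S→Alpha 3·21=63, T→Alpha 2·13=26. Service cost 385.
{Charlie}: service cost 518
{Bravo}: service cost 755
Among all 4 size-1 choices, {Alpha} is lowest.

Choose Alpha only; total service cost 385.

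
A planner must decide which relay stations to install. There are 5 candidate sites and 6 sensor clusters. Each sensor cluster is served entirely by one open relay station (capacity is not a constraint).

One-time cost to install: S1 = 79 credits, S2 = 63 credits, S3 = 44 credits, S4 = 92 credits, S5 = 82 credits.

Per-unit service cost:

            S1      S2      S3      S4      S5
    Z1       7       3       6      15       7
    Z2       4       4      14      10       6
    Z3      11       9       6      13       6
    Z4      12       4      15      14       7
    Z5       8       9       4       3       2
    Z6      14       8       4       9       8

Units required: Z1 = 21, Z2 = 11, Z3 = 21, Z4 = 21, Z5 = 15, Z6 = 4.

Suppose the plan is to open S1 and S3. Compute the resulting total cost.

Each sensor cluster is assigned to its cheapest site among the open ones.
{S1, S3}: Z1→S3 6·21=126, Z2→S1 4·11=44, Z3→S3 6·21=126, Z4→S1 12·21=252, Z5→S3 4·15=60, Z6→S3 4·4=16. Service 624; fixed 123; total 747.

Total cost: 747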